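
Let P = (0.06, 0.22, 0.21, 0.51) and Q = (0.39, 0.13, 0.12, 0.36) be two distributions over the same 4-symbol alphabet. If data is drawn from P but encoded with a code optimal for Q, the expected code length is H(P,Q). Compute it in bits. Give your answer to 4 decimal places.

H(P,Q) = −Σ p·log₂ q.
  −0.06·log₂(0.39) = 0.08151
  −0.22·log₂(0.13) = 0.64755
  −0.21·log₂(0.12) = 0.64237
  −0.51·log₂(0.36) = 0.75170
H(P,Q) = 2.1231 bits.

2.1231 bits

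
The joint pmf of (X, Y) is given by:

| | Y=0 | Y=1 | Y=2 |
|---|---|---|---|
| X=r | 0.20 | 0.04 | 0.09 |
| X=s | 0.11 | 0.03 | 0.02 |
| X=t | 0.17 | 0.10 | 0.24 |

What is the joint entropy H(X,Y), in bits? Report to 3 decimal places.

H(X,Y) = −Σ p(x,y)·log₂ p(x,y) over all 9 cells.
  cell (r,0): −0.20·log₂0.20 = 0.4644
  cell (r,1): −0.04·log₂0.04 = 0.1858
  cell (r,2): −0.09·log₂0.09 = 0.3127
  cell (s,0): −0.11·log₂0.11 = 0.3503
  cell (s,1): −0.03·log₂0.03 = 0.1518
  cell (s,2): −0.02·log₂0.02 = 0.1129
  cell (t,0): −0.17·log₂0.17 = 0.4346
  cell (t,1): −0.10·log₂0.10 = 0.3322
  cell (t,2): −0.24·log₂0.24 = 0.4941
Sum = 2.839 bits.

2.839 bits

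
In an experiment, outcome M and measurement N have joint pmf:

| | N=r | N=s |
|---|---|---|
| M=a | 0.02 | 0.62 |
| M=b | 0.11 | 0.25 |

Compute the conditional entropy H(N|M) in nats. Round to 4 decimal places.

Marginals: p(M) = (0.6400, 0.3600), p(N) = (0.1300, 0.8700).
H(N|M) = Σ p(M) · H(N|M=·).
  M=a: p=0.6400, H(N|M=a) = 0.1391
  M=b: p=0.3600, H(N|M=b) = 0.6155
Weighted sum = 0.3106 nats.

0.3106 nats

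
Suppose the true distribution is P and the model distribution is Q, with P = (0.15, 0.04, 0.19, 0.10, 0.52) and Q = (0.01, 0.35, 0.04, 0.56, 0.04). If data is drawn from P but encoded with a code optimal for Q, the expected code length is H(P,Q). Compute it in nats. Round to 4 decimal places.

3.0762 nats

H(P,Q) = −Σ p·ln q.
  −0.15·ln(0.01) = 0.69078
  −0.04·ln(0.35) = 0.04199
  −0.19·ln(0.04) = 0.61159
  −0.10·ln(0.56) = 0.05798
  −0.52·ln(0.04) = 1.67382
H(P,Q) = 3.0762 nats.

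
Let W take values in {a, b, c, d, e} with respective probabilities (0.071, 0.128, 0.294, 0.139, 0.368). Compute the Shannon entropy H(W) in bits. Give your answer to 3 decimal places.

2.096 bits

H(W) = −Σ p·log₂ p.
  −(0.071)·log₂(0.071) = 0.2709
  −(0.128)·log₂(0.128) = 0.3796
  −(0.294)·log₂(0.294) = 0.5192
  −(0.139)·log₂(0.139) = 0.3957
  −(0.368)·log₂(0.368) = 0.5307
Sum: 0.2709 + 0.3796 + 0.5192 + 0.3957 + 0.5307 = 2.096 bits.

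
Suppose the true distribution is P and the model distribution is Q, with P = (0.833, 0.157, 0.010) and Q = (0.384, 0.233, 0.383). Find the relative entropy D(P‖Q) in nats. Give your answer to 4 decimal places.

D(P‖Q) = Σ p·ln(p/q).
  0.833·ln(0.833/0.384) = 0.64507
  0.157·ln(0.157/0.233) = -0.06198
  0.010·ln(0.010/0.383) = -0.03645
D(P‖Q) = 0.5466 nats.

0.5466 nats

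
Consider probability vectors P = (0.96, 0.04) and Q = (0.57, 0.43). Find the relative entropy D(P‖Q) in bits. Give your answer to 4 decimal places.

0.5849 bits

D(P‖Q) = Σ p·log₂(p/q).
  0.96·log₂(0.96/0.57) = 0.72199
  0.04·log₂(0.04/0.43) = -0.13705
D(P‖Q) = 0.5849 bits.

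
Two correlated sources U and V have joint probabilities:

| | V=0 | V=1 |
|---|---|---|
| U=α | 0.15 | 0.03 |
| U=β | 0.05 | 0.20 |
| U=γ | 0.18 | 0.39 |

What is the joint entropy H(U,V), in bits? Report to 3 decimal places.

H(U,V) = −Σ p(x,y)·log₂ p(x,y) over all 6 cells.
  cell (α,0): −0.15·log₂0.15 = 0.4105
  cell (α,1): −0.03·log₂0.03 = 0.1518
  cell (β,0): −0.05·log₂0.05 = 0.2161
  cell (β,1): −0.20·log₂0.20 = 0.4644
  cell (γ,0): −0.18·log₂0.18 = 0.4453
  cell (γ,1): −0.39·log₂0.39 = 0.5298
Sum = 2.218 bits.

2.218 bits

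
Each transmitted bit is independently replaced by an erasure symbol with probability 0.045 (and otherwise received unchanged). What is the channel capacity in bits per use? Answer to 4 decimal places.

0.9550 bits

Binary erasure channel: capacity C = 1 − ε.
C = 1 − 0.045 = 0.9550 bits per channel use.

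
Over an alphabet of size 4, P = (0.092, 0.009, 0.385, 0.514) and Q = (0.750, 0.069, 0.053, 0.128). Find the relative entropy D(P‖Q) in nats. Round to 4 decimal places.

1.2666 nats

D(P‖Q) = Σ p·ln(p/q).
  0.092·ln(0.092/0.750) = -0.19304
  0.009·ln(0.009/0.069) = -0.01833
  0.385·ln(0.385/0.053) = 0.76344
  0.514·ln(0.514/0.128) = 0.71456
D(P‖Q) = 1.2666 nats.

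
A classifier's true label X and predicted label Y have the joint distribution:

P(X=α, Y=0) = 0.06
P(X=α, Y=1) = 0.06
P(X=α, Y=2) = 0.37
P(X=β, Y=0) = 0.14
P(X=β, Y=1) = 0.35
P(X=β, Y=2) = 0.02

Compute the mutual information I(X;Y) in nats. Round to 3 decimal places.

Marginals: p(X) = (0.4900, 0.5100), p(Y) = (0.2000, 0.4100, 0.3900).
I(X;Y) = H(X) + H(Y) − H(X,Y).
H(X) = 0.6929, H(Y) = 1.0547, H(X,Y) = 1.4264.
I(X;Y) = 0.6929 + 1.0547 − 1.4264 = 0.321 nats.

0.321 nats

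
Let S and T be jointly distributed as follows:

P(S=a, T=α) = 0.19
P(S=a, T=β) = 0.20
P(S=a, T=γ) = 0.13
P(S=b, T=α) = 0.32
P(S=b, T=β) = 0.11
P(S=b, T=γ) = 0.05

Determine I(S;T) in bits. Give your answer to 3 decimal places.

0.069 bits

Marginals: p(S) = (0.5200, 0.4800), p(T) = (0.5100, 0.3100, 0.1800).
I(S;T) = H(S) + H(T) − H(S,T).
H(S) = 0.9988, H(T) = 1.4645, H(S,T) = 2.3947.
I(S;T) = 0.9988 + 1.4645 − 2.3947 = 0.069 bits.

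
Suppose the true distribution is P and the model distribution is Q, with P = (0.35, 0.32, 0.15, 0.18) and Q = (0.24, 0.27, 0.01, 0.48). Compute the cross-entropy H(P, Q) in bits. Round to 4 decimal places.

H(P,Q) = −Σ p·log₂ q.
  −0.35·log₂(0.24) = 0.72061
  −0.32·log₂(0.27) = 0.60447
  −0.15·log₂(0.01) = 0.99658
  −0.18·log₂(0.48) = 0.19060
H(P,Q) = 2.5123 bits.

2.5123 bits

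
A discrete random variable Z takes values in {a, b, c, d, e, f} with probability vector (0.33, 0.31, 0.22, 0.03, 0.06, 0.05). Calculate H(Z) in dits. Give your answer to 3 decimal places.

H(Z) = −Σ p·log₁₀ p.
  −(0.33)·log₁₀(0.33) = 0.1589
  −(0.31)·log₁₀(0.31) = 0.1577
  −(0.22)·log₁₀(0.22) = 0.1447
  −(0.03)·log₁₀(0.03) = 0.0457
  −(0.06)·log₁₀(0.06) = 0.0733
  −(0.05)·log₁₀(0.05) = 0.0651
Sum: 0.1589 + 0.1577 + 0.1447 + 0.0457 + 0.0733 + 0.0651 = 0.645 dits.

0.645 dits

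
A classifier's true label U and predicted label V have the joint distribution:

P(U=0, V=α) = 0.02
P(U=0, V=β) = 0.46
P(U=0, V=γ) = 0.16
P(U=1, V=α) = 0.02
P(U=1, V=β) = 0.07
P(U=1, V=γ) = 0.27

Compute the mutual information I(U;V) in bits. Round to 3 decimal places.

Marginals: p(U) = (0.6400, 0.3600), p(V) = (0.0400, 0.5300, 0.4300).
I(U;V) = H(U) + H(V) − H(U,V).
H(U) = 0.9427, H(V) = 1.1948, H(U,V) = 1.9427.
I(U;V) = 0.9427 + 1.1948 − 1.9427 = 0.195 bits.

0.195 bits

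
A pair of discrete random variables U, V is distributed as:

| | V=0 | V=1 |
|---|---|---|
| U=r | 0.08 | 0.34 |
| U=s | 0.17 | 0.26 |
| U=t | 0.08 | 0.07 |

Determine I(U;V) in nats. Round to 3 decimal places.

0.037 nats

Marginals: p(U) = (0.4200, 0.4300, 0.1500), p(V) = (0.3300, 0.6700).
I(U;V) = Σ p(x,y)·ln[p(x,y)/(p(x)p(y))].
  (r,0): 0.08·ln(0.5772) = -0.0440
  (r,1): 0.34·ln(1.2082) = 0.0643
  (s,0): 0.17·ln(1.1980) = 0.0307
  (s,1): 0.26·ln(0.9025) = -0.0267
  (t,0): 0.08·ln(1.6162) = 0.0384
  (t,1): 0.07·ln(0.6965) = -0.0253
Sum = 0.037 nats.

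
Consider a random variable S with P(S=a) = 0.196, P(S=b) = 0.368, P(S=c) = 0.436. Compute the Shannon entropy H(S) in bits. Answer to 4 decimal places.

1.5137 bits

H(S) = −Σ p·log₂ p.
  −(0.196)·log₂(0.196) = 0.46081
  −(0.368)·log₂(0.368) = 0.53074
  −(0.436)·log₂(0.436) = 0.52215
Sum: 0.46081 + 0.53074 + 0.52215 = 1.5137 bits.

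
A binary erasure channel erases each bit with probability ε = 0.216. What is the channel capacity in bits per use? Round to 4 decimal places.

Binary erasure channel: capacity C = 1 − ε.
C = 1 − 0.216 = 0.7840 bits per channel use.

0.7840 bits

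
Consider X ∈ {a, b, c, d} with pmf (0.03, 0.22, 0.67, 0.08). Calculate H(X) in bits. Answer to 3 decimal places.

1.311 bits

H(X) = −Σ p·log₂ p.
  −(0.03)·log₂(0.03) = 0.1518
  −(0.22)·log₂(0.22) = 0.4806
  −(0.67)·log₂(0.67) = 0.3871
  −(0.08)·log₂(0.08) = 0.2915
Sum: 0.1518 + 0.4806 + 0.3871 + 0.2915 = 1.311 bits.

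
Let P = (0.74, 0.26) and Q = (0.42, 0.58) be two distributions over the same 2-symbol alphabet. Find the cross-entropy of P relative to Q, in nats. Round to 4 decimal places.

0.7836 nats

H(P,Q) = −Σ p·ln q.
  −0.74·ln(0.42) = 0.64195
  −0.26·ln(0.58) = 0.14163
H(P,Q) = 0.7836 nats.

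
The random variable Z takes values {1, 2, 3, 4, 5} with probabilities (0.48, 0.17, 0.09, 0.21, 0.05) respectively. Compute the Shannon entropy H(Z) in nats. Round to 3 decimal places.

1.348 nats

H(Z) = −Σ p·ln p.
  −(0.48)·ln(0.48) = 0.3523
  −(0.17)·ln(0.17) = 0.3012
  −(0.09)·ln(0.09) = 0.2167
  −(0.21)·ln(0.21) = 0.3277
  −(0.05)·ln(0.05) = 0.1498
Sum: 0.3523 + 0.3012 + 0.2167 + 0.3277 + 0.1498 = 1.348 nats.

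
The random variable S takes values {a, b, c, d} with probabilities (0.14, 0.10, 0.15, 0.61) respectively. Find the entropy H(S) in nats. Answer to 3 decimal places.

1.092 nats

H(S) = −Σ p·ln p.
  −(0.14)·ln(0.14) = 0.2753
  −(0.10)·ln(0.10) = 0.2303
  −(0.15)·ln(0.15) = 0.2846
  −(0.61)·ln(0.61) = 0.3015
Sum: 0.2753 + 0.2303 + 0.2846 + 0.3015 = 1.092 nats.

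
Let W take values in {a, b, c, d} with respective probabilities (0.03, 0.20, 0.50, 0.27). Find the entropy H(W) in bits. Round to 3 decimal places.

H(W) = −Σ p·log₂ p.
  −(0.03)·log₂(0.03) = 0.1518
  −(0.20)·log₂(0.20) = 0.4644
  −(0.50)·log₂(0.50) = 0.5000
  −(0.27)·log₂(0.27) = 0.5100
Sum: 0.1518 + 0.4644 + 0.5000 + 0.5100 = 1.626 bits.

1.626 bits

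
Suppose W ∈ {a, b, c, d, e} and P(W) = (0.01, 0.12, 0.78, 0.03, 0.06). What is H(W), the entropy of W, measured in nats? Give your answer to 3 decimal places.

H(W) = −Σ p·ln p.
  −(0.01)·ln(0.01) = 0.0461
  −(0.12)·ln(0.12) = 0.2544
  −(0.78)·ln(0.78) = 0.1938
  −(0.03)·ln(0.03) = 0.1052
  −(0.06)·ln(0.06) = 0.1688
Sum: 0.0461 + 0.2544 + 0.1938 + 0.1052 + 0.1688 = 0.768 nats.

0.768 nats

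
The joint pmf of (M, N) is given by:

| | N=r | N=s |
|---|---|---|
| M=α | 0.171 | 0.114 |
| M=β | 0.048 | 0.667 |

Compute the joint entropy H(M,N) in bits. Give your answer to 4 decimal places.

1.3928 bits

H(M,N) = −Σ p(x,y)·log₂ p(x,y) over all 4 cells.
  cell (α,r): −0.171·log₂0.171 = 0.43570
  cell (α,s): −0.114·log₂0.114 = 0.35715
  cell (β,r): −0.048·log₂0.048 = 0.21028
  cell (β,s): −0.667·log₂0.667 = 0.38969
Sum = 1.3928 bits.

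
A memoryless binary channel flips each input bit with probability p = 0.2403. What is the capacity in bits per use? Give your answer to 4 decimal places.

Binary symmetric channel: C = 1 − h₂(ε) where h₂ is the binary entropy function.
h₂(0.2403) = −0.2403·log₂0.2403 − 0.7597·log₂0.7597 = 0.7955.
C = 1 − 0.7955 = 0.2045 bits per channel use.

0.2045 bits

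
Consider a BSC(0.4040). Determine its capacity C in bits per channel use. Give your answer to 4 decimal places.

0.0268 bits

Binary symmetric channel: C = 1 − h₂(ε) where h₂ is the binary entropy function.
h₂(0.4040) = −0.4040·log₂0.4040 − 0.5960·log₂0.5960 = 0.9732.
C = 1 − 0.9732 = 0.0268 bits per channel use.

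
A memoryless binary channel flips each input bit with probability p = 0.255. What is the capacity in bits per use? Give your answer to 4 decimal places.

0.1809 bits

Binary symmetric channel: C = 1 − h₂(ε) where h₂ is the binary entropy function.
h₂(0.255) = −0.255·log₂0.255 − 0.745·log₂0.745 = 0.8191.
C = 1 − 0.8191 = 0.1809 bits per channel use.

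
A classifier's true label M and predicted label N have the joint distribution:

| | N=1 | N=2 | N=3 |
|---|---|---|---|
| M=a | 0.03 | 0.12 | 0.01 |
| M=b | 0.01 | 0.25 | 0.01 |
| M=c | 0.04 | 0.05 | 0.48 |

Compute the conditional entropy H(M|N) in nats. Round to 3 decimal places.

Marginals: p(M) = (0.1600, 0.2700, 0.5700), p(N) = (0.0800, 0.4200, 0.5000).
H(M|N) = Σ p(N) · H(M|N=·).
  N=1: p=0.0800, H(M|N=1) = 0.9743
  N=2: p=0.4200, H(M|N=2) = 0.9201
  N=3: p=0.5000, H(M|N=3) = 0.1957
Weighted sum = 0.562 nats.

0.562 nats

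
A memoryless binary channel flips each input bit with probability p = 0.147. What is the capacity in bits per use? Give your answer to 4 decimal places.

Binary symmetric channel: C = 1 − h₂(ε) where h₂ is the binary entropy function.
h₂(0.147) = −0.147·log₂0.147 − 0.853·log₂0.853 = 0.6023.
C = 1 − 0.6023 = 0.3977 bits per channel use.

0.3977 bits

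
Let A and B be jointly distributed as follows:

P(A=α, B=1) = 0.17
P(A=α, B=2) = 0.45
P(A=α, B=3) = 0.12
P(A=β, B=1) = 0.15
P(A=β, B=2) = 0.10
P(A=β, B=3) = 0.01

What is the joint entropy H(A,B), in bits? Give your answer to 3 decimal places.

2.129 bits

H(A,B) = −Σ p(x,y)·log₂ p(x,y) over all 6 cells.
  cell (α,1): −0.17·log₂0.17 = 0.4346
  cell (α,2): −0.45·log₂0.45 = 0.5184
  cell (α,3): −0.12·log₂0.12 = 0.3671
  cell (β,1): −0.15·log₂0.15 = 0.4105
  cell (β,2): −0.10·log₂0.10 = 0.3322
  cell (β,3): −0.01·log₂0.01 = 0.0664
Sum = 2.129 bits.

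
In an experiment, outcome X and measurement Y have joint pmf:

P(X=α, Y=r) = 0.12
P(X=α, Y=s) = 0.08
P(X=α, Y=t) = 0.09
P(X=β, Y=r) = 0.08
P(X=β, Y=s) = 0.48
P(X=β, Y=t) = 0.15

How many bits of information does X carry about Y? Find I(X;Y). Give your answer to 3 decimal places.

0.114 bits

Marginals: p(X) = (0.2900, 0.7100), p(Y) = (0.2000, 0.5600, 0.2400).
I(X;Y) = H(X) + H(Y) − H(X,Y).
H(X) = 0.8687, H(Y) = 1.4270, H(X,Y) = 2.1816.
I(X;Y) = 0.8687 + 1.4270 − 2.1816 = 0.114 bits.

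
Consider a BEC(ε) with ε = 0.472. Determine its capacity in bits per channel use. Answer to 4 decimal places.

0.5280 bits

Binary erasure channel: capacity C = 1 − ε.
C = 1 − 0.472 = 0.5280 bits per channel use.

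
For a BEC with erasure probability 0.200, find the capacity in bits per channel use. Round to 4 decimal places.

0.8000 bits

Binary erasure channel: capacity C = 1 − ε.
C = 1 − 0.200 = 0.8000 bits per channel use.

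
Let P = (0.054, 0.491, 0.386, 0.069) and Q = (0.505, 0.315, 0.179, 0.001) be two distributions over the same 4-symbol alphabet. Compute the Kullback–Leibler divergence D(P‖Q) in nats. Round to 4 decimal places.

D(P‖Q) = Σ p·ln(p/q).
  0.054·ln(0.054/0.505) = -0.12072
  0.491·ln(0.491/0.315) = 0.21794
  0.386·ln(0.386/0.179) = 0.29662
  0.069·ln(0.069/0.001) = 0.29215
D(P‖Q) = 0.6860 nats.

0.6860 nats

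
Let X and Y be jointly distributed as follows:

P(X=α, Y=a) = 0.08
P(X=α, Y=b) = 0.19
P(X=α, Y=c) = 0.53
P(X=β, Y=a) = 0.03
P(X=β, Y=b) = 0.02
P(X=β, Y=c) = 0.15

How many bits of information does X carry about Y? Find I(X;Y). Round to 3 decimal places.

0.016 bits

Marginals: p(X) = (0.8000, 0.2000), p(Y) = (0.1100, 0.2100, 0.6800).
I(X;Y) = H(X) + H(Y) − H(X,Y).
H(X) = 0.7219, H(Y) = 1.2015, H(X,Y) = 1.9074.
I(X;Y) = 0.7219 + 1.2015 − 1.9074 = 0.016 bits.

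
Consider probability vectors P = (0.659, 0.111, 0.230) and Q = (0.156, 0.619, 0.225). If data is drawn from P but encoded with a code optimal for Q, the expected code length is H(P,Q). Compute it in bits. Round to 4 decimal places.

2.3381 bits

H(P,Q) = −Σ p·log₂ q.
  −0.659·log₂(0.156) = 1.76637
  −0.111·log₂(0.619) = 0.07681
  −0.230·log₂(0.225) = 0.49496
H(P,Q) = 2.3381 bits.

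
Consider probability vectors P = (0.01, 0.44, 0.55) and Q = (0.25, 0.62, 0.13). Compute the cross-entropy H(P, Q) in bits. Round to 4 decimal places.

1.9423 bits

H(P,Q) = −Σ p·log₂ q.
  −0.01·log₂(0.25) = 0.02000
  −0.44·log₂(0.62) = 0.30345
  −0.55·log₂(0.13) = 1.61888
H(P,Q) = 1.9423 bits.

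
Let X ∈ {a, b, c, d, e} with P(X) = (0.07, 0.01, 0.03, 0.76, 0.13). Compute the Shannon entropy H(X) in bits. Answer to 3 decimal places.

H(X) = −Σ p·log₂ p.
  −(0.07)·log₂(0.07) = 0.2686
  −(0.01)·log₂(0.01) = 0.0664
  −(0.03)·log₂(0.03) = 0.1518
  −(0.76)·log₂(0.76) = 0.3009
  −(0.13)·log₂(0.13) = 0.3826
Sum: 0.2686 + 0.0664 + 0.1518 + 0.3009 + 0.3826 = 1.170 bits.

1.170 bits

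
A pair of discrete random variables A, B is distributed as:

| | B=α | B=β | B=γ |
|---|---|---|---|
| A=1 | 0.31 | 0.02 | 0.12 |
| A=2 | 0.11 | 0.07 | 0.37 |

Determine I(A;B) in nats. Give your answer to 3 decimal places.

Marginals: p(A) = (0.4500, 0.5500), p(B) = (0.4200, 0.0900, 0.4900).
I(A;B) = H(A) + H(B) − H(A,B).
H(A) = 0.6881, H(B) = 0.9306, H(A,B) = 1.4926.
I(A;B) = 0.6881 + 0.9306 − 1.4926 = 0.126 nats.

0.126 nats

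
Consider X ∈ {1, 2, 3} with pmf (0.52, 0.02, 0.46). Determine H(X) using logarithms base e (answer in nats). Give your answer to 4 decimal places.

0.7755 nats

H(X) = −Σ p·ln p.
  −(0.52)·ln(0.52) = 0.34004
  −(0.02)·ln(0.02) = 0.07824
  −(0.46)·ln(0.46) = 0.35720
Sum: 0.34004 + 0.07824 + 0.35720 = 0.7755 nats.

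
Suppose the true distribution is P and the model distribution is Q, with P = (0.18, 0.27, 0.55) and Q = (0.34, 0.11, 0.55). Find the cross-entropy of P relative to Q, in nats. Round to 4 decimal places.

H(P,Q) = −Σ p·ln q.
  −0.18·ln(0.34) = 0.19419
  −0.27·ln(0.11) = 0.59596
  −0.55·ln(0.55) = 0.32881
H(P,Q) = 1.1190 nats.

1.1190 nats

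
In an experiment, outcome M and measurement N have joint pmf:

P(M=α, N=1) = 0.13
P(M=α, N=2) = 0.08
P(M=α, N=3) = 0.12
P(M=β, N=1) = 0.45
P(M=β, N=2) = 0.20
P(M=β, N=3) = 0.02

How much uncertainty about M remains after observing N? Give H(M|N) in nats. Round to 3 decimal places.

Chain rule: H(M|N) = H(M,N) − H(N).
Marginals: p(M) = (0.3300, 0.6700), p(N) = (0.5800, 0.2800, 0.1400).
H(M,N) = 1.4812 nats; H(N) = 0.9476 nats.
H(M|N) = 1.4812 − 0.9476 = 0.534 nats.

0.534 nats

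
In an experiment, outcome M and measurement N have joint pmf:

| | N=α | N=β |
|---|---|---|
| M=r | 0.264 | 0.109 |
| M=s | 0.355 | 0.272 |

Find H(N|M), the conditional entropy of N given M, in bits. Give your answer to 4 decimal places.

Marginals: p(M) = (0.3730, 0.6270), p(N) = (0.6190, 0.3810).
H(N|M) = Σ p(M) · H(N|M=·).
  M=r: p=0.3730, H(N|M=r) = 0.8716
  M=s: p=0.6270, H(N|M=s) = 0.9873
Weighted sum = 0.9441 bits.

0.9441 bits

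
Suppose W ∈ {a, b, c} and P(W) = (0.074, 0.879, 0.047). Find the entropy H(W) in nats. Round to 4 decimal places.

H(W) = −Σ p·ln p.
  −(0.074)·ln(0.074) = 0.19267
  −(0.879)·ln(0.879) = 0.11336
  −(0.047)·ln(0.047) = 0.14371
Sum: 0.19267 + 0.11336 + 0.14371 = 0.4497 nats.

0.4497 nats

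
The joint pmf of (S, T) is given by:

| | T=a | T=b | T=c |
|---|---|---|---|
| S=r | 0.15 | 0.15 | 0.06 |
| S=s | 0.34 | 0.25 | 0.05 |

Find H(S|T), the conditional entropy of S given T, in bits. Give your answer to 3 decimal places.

Chain rule: H(S|T) = H(S,T) − H(T).
Marginals: p(S) = (0.3600, 0.6400), p(T) = (0.4900, 0.4000, 0.1100).
H(S,T) = 2.3099 bits; H(T) = 1.3833 bits.
H(S|T) = 2.3099 − 1.3833 = 0.927 bits.

0.927 bits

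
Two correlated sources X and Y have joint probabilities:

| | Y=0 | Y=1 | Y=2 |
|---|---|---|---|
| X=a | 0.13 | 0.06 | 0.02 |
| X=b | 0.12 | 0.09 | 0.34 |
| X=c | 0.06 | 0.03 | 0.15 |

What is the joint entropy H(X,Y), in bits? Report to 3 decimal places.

H(X,Y) = −Σ p(x,y)·log₂ p(x,y) over all 9 cells.
  cell (a,0): −0.13·log₂0.13 = 0.3826
  cell (a,1): −0.06·log₂0.06 = 0.2435
  cell (a,2): −0.02·log₂0.02 = 0.1129
  cell (b,0): −0.12·log₂0.12 = 0.3671
  cell (b,1): −0.09·log₂0.09 = 0.3127
  cell (b,2): −0.34·log₂0.34 = 0.5292
  cell (c,0): −0.06·log₂0.06 = 0.2435
  cell (c,1): −0.03·log₂0.03 = 0.1518
  cell (c,2): −0.15·log₂0.15 = 0.4105
Sum = 2.754 bits.

2.754 bits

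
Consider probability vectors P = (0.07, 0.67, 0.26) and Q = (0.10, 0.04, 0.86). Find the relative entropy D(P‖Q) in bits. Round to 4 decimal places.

D(P‖Q) = Σ p·log₂(p/q).
  0.07·log₂(0.07/0.10) = -0.03602
  0.67·log₂(0.67/0.04) = 2.72428
  0.26·log₂(0.26/0.86) = -0.44871
D(P‖Q) = 2.2395 bits.

2.2395 bits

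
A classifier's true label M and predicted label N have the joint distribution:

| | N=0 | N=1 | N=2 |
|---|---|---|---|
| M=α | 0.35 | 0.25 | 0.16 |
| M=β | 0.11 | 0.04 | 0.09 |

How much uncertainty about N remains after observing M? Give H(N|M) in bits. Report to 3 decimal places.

Chain rule: H(N|M) = H(M,N) − H(M).
Marginals: p(M) = (0.7600, 0.2400), p(N) = (0.4600, 0.2900, 0.2500).
H(M,N) = 2.3018 bits; H(M) = 0.7950 bits.
H(N|M) = 2.3018 − 0.7950 = 1.507 bits.

1.507 bits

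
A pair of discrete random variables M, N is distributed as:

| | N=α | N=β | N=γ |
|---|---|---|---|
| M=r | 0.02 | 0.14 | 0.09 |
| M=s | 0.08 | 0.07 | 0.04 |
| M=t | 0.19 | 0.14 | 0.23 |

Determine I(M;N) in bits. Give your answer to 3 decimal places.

Marginals: p(M) = (0.2500, 0.1900, 0.5600), p(N) = (0.2900, 0.3500, 0.3600).
I(M;N) = H(M) + H(N) − H(M,N).
H(M) = 1.4237, H(N) = 1.5786, H(M,N) = 2.9085.
I(M;N) = 1.4237 + 1.5786 − 2.9085 = 0.094 bits.

0.094 bits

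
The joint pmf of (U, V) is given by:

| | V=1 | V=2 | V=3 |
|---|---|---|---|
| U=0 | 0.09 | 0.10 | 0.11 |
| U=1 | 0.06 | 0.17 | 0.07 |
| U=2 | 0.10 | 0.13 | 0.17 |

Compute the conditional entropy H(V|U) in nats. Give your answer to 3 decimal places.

1.054 nats

Chain rule: H(V|U) = H(U,V) − H(U).
Marginals: p(U) = (0.3000, 0.3000, 0.4000), p(V) = (0.2500, 0.4000, 0.3500).
H(U,V) = 2.1427 nats; H(U) = 1.0889 nats.
H(V|U) = 2.1427 − 1.0889 = 1.054 nats.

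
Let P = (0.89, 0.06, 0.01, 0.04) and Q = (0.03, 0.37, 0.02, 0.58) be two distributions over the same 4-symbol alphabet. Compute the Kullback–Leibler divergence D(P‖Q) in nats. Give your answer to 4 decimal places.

2.7941 nats

D(P‖Q) = Σ p·ln(p/q).
  0.89·ln(0.89/0.03) = 3.01712
  0.06·ln(0.06/0.37) = -0.10915
  0.01·ln(0.01/0.02) = -0.00693
  0.04·ln(0.04/0.58) = -0.10697
D(P‖Q) = 2.7941 nats.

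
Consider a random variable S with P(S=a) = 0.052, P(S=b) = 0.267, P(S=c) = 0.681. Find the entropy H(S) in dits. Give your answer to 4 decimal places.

0.3335 dits

H(S) = −Σ p·log₁₀ p.
  −(0.052)·log₁₀(0.052) = 0.06677
  −(0.267)·log₁₀(0.267) = 0.15312
  −(0.681)·log₁₀(0.681) = 0.11363
Sum: 0.06677 + 0.15312 + 0.11363 = 0.3335 dits.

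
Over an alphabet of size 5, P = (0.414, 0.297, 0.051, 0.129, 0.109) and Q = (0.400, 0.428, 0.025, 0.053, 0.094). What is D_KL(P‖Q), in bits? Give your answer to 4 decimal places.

D(P‖Q) = Σ p·log₂(p/q).
  0.414·log₂(0.414/0.400) = 0.02055
  0.297·log₂(0.297/0.428) = -0.15656
  0.051·log₂(0.051/0.025) = 0.05246
  0.129·log₂(0.129/0.053) = 0.16555
  0.109·log₂(0.109/0.094) = 0.02328
D(P‖Q) = 0.1053 bits.

0.1053 bits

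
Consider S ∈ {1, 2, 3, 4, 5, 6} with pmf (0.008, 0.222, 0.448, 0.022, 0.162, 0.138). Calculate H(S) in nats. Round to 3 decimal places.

1.385 nats

H(S) = −Σ p·ln p.
  −(0.008)·ln(0.008) = 0.0386
  −(0.222)·ln(0.222) = 0.3341
  −(0.448)·ln(0.448) = 0.3597
  −(0.022)·ln(0.022) = 0.0840
  −(0.162)·ln(0.162) = 0.2949
  −(0.138)·ln(0.138) = 0.2733
Sum: 0.0386 + 0.3341 + 0.3597 + 0.0840 + 0.2949 + 0.2733 = 1.385 nats.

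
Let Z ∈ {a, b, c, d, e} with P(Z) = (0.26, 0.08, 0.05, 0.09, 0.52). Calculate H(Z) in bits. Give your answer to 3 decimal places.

H(Z) = −Σ p·log₂ p.
  −(0.26)·log₂(0.26) = 0.5053
  −(0.08)·log₂(0.08) = 0.2915
  −(0.05)·log₂(0.05) = 0.2161
  −(0.09)·log₂(0.09) = 0.3127
  −(0.52)·log₂(0.52) = 0.4906
Sum: 0.5053 + 0.2915 + 0.2161 + 0.3127 + 0.4906 = 1.816 bits.

1.816 bits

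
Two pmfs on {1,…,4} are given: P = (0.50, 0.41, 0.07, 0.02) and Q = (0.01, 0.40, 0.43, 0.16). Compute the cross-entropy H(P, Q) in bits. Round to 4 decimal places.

4.0020 bits

H(P,Q) = −Σ p·log₂ q.
  −0.50·log₂(0.01) = 3.32193
  −0.41·log₂(0.40) = 0.54199
  −0.07·log₂(0.43) = 0.08523
  −0.02·log₂(0.16) = 0.05288
H(P,Q) = 4.0020 bits.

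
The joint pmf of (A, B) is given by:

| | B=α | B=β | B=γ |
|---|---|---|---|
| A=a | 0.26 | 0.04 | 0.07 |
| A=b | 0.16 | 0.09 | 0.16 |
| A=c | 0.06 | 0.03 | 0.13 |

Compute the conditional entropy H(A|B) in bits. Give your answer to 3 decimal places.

Marginals: p(A) = (0.3700, 0.4100, 0.2200), p(B) = (0.4800, 0.1600, 0.3600).
H(A|B) = Σ p(B) · H(A|B=·).
  B=α: p=0.4800, H(A|B=α) = 1.3824
  B=β: p=0.1600, H(A|B=β) = 1.4197
  B=γ: p=0.3600, H(A|B=γ) = 1.5100
Weighted sum = 1.434 bits.

1.434 bits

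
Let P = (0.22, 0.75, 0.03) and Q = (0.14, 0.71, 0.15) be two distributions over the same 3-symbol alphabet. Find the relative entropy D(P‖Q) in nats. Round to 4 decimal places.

0.0923 nats

D(P‖Q) = Σ p·ln(p/q).
  0.22·ln(0.22/0.14) = 0.09944
  0.75·ln(0.75/0.71) = 0.04111
  0.03·ln(0.03/0.15) = -0.04828
D(P‖Q) = 0.0923 nats.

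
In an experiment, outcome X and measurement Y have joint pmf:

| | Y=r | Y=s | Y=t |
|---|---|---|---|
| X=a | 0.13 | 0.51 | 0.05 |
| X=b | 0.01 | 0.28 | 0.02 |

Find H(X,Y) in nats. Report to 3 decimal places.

1.239 nats

H(X,Y) = −Σ p(x,y)·ln p(x,y) over all 6 cells.
  cell (a,r): −0.13·ln0.13 = 0.2652
  cell (a,s): −0.51·ln0.51 = 0.3434
  cell (a,t): −0.05·ln0.05 = 0.1498
  cell (b,r): −0.01·ln0.01 = 0.0461
  cell (b,s): −0.28·ln0.28 = 0.3564
  cell (b,t): −0.02·ln0.02 = 0.0782
Sum = 1.239 nats.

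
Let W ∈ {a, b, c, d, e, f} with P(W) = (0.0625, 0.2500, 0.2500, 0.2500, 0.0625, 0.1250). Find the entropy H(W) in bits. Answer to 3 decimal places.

2.375 bits

H(W) = −Σ p·log₂ p.
  −(0.0625)·log₂(0.0625) = 0.2500
  −(0.2500)·log₂(0.2500) = 0.5000
  −(0.2500)·log₂(0.2500) = 0.5000
  −(0.2500)·log₂(0.2500) = 0.5000
  −(0.0625)·log₂(0.0625) = 0.2500
  −(0.1250)·log₂(0.1250) = 0.3750
Sum: 0.2500 + 0.5000 + 0.5000 + 0.5000 + 0.2500 + 0.3750 = 2.375 bits.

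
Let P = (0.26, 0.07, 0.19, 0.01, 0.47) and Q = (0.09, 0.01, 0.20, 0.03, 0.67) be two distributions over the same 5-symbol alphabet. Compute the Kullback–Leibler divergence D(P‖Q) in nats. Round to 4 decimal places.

0.2247 nats

D(P‖Q) = Σ p·ln(p/q).
  0.26·ln(0.26/0.09) = 0.27583
  0.07·ln(0.07/0.01) = 0.13621
  0.19·ln(0.19/0.20) = -0.00975
  0.01·ln(0.01/0.03) = -0.01099
  0.47·ln(0.47/0.67) = -0.16664
D(P‖Q) = 0.2247 nats.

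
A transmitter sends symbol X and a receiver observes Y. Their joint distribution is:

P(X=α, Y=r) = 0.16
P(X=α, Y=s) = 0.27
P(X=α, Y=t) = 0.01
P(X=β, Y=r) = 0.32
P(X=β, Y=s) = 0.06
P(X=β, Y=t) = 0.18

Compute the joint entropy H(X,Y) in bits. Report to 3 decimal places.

H(X,Y) = −Σ p(x,y)·log₂ p(x,y) over all 6 cells.
  cell (α,r): −0.16·log₂0.16 = 0.4230
  cell (α,s): −0.27·log₂0.27 = 0.5100
  cell (α,t): −0.01·log₂0.01 = 0.0664
  cell (β,r): −0.32·log₂0.32 = 0.5260
  cell (β,s): −0.06·log₂0.06 = 0.2435
  cell (β,t): −0.18·log₂0.18 = 0.4453
Sum = 2.214 bits.

2.214 bits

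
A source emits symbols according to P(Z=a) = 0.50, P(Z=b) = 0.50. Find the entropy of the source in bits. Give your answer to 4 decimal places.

1.0000 bits

H(Z) = −Σ p·log₂ p.
  −(0.50)·log₂(0.50) = 0.50000
  −(0.50)·log₂(0.50) = 0.50000
Sum: 0.50000 + 0.50000 = 1.0000 bits.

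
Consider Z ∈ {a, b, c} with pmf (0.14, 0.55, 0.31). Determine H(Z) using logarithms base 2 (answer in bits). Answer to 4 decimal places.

H(Z) = −Σ p·log₂ p.
  −(0.14)·log₂(0.14) = 0.39711
  −(0.55)·log₂(0.55) = 0.47437
  −(0.31)·log₂(0.31) = 0.52379
Sum: 0.39711 + 0.47437 + 0.52379 = 1.3953 bits.

1.3953 bits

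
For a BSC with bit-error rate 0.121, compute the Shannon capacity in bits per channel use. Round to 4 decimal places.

Binary symmetric channel: C = 1 − h₂(ε) where h₂ is the binary entropy function.
h₂(0.121) = −0.121·log₂0.121 − 0.879·log₂0.879 = 0.5322.
C = 1 − 0.5322 = 0.4678 bits per channel use.

0.4678 bits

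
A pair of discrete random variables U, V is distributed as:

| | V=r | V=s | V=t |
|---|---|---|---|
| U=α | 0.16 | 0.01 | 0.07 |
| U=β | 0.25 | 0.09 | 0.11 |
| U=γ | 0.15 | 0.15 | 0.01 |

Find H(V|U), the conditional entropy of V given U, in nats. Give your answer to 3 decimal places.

0.882 nats

Marginals: p(U) = (0.2400, 0.4500, 0.3100), p(V) = (0.5600, 0.2500, 0.1900).
H(V|U) = Σ p(U) · H(V|U=·).
  U=α: p=0.2400, H(V|U=α) = 0.7621
  U=β: p=0.4500, H(V|U=β) = 0.9928
  U=γ: p=0.3100, H(V|U=γ) = 0.8133
Weighted sum = 0.882 nats.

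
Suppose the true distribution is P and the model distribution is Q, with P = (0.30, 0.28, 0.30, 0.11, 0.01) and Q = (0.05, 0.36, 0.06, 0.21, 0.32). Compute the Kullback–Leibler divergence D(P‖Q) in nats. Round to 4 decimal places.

0.8442 nats

D(P‖Q) = Σ p·ln(p/q).
  0.30·ln(0.30/0.05) = 0.53753
  0.28·ln(0.28/0.36) = -0.07037
  0.30·ln(0.30/0.06) = 0.48283
  0.11·ln(0.11/0.21) = -0.07113
  0.01·ln(0.01/0.32) = -0.03466
D(P‖Q) = 0.8442 nats.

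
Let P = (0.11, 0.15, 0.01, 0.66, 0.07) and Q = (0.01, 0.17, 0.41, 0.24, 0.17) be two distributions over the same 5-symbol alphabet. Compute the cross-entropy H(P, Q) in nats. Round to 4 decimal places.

1.8472 nats

H(P,Q) = −Σ p·ln q.
  −0.11·ln(0.01) = 0.50657
  −0.15·ln(0.17) = 0.26579
  −0.01·ln(0.41) = 0.00892
  −0.66·ln(0.24) = 0.94190
  −0.07·ln(0.17) = 0.12404
H(P,Q) = 1.8472 nats.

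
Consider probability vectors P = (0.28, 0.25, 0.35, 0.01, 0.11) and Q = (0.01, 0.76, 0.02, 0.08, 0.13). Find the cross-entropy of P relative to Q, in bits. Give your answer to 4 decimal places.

H(P,Q) = −Σ p·log₂ q.
  −0.28·log₂(0.01) = 1.86028
  −0.25·log₂(0.76) = 0.09898
  −0.35·log₂(0.02) = 1.97535
  −0.01·log₂(0.08) = 0.03644
  −0.11·log₂(0.13) = 0.32378
H(P,Q) = 4.2948 bits.

4.2948 bits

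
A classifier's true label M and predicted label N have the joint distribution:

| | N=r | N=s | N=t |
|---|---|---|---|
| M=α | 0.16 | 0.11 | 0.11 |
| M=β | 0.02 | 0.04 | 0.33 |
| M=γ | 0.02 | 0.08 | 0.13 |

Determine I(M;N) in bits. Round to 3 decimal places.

Marginals: p(M) = (0.3800, 0.3900, 0.2300), p(N) = (0.2000, 0.2300, 0.5700).
I(M;N) = H(M) + H(N) − H(M,N).
H(M) = 1.5479, H(N) = 1.4143, H(M,N) = 2.7371.
I(M;N) = 1.5479 + 1.4143 − 2.7371 = 0.225 bits.

0.225 bits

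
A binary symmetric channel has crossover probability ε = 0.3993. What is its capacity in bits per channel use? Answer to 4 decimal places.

Binary symmetric channel: C = 1 − h₂(ε) where h₂ is the binary entropy function.
h₂(0.3993) = −0.3993·log₂0.3993 − 0.6007·log₂0.6007 = 0.9705.
C = 1 − 0.9705 = 0.0295 bits per channel use.

0.0295 bits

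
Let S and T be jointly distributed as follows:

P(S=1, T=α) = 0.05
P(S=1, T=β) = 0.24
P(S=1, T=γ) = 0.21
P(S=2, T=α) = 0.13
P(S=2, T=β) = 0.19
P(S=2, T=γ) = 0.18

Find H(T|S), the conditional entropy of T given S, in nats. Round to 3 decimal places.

1.016 nats

Marginals: p(S) = (0.5000, 0.5000), p(T) = (0.1800, 0.4300, 0.3900).
H(T|S) = Σ p(S) · H(T|S=·).
  S=1: p=0.5000, H(T|S=1) = 0.9469
  S=2: p=0.5000, H(T|S=2) = 1.0857
Weighted sum = 1.016 nats.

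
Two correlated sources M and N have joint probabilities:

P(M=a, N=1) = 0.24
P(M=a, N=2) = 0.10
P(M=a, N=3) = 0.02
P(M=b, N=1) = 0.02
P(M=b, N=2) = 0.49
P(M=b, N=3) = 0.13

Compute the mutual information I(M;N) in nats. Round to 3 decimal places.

Marginals: p(M) = (0.3600, 0.6400), p(N) = (0.2600, 0.5900, 0.1500).
I(M;N) = Σ p(x,y)·ln[p(x,y)/(p(x)p(y))].
  (a,1): 0.24·ln(2.5641) = 0.2260
  (a,2): 0.10·ln(0.4708) = -0.0753
  (a,3): 0.02·ln(0.3704) = -0.0199
  (b,1): 0.02·ln(0.1202) = -0.0424
  (b,2): 0.49·ln(1.2977) = 0.1277
  (b,3): 0.13·ln(1.3542) = 0.0394
Sum = 0.256 nats.

0.256 nats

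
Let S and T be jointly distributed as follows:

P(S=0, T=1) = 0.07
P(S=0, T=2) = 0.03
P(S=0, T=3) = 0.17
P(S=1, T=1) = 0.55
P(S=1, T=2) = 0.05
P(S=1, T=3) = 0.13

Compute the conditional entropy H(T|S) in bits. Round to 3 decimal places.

Marginals: p(S) = (0.2700, 0.7300), p(T) = (0.6200, 0.0800, 0.3000).
H(T|S) = Σ p(S) · H(T|S=·).
  S=0: p=0.2700, H(T|S=0) = 1.2774
  S=1: p=0.7300, H(T|S=1) = 1.0160
Weighted sum = 1.087 bits.

1.087 bits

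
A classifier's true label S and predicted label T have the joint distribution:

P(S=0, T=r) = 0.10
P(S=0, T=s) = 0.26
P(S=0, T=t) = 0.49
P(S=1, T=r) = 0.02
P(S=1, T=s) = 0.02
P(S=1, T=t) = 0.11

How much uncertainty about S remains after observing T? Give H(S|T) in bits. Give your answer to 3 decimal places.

Marginals: p(S) = (0.8500, 0.1500), p(T) = (0.1200, 0.2800, 0.6000).
H(S|T) = Σ p(T) · H(S|T=·).
  T=r: p=0.1200, H(S|T=r) = 0.6500
  T=s: p=0.2800, H(S|T=s) = 0.3712
  T=t: p=0.6000, H(S|T=t) = 0.6873
Weighted sum = 0.594 bits.

0.594 bits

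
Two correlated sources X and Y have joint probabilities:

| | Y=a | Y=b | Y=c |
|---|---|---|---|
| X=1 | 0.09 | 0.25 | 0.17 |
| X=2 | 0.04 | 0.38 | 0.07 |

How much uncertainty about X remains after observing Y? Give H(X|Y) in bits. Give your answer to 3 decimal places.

Marginals: p(X) = (0.5100, 0.4900), p(Y) = (0.1300, 0.6300, 0.2400).
H(X|Y) = Σ p(Y) · H(X|Y=·).
  Y=a: p=0.1300, H(X|Y=a) = 0.8905
  Y=b: p=0.6300, H(X|Y=b) = 0.9691
  Y=c: p=0.2400, H(X|Y=c) = 0.8709
Weighted sum = 0.935 bits.

0.935 bits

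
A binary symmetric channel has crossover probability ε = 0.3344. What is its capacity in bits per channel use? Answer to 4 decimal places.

Binary symmetric channel: C = 1 − h₂(ε) where h₂ is the binary entropy function.
h₂(0.3344) = −0.3344·log₂0.3344 − 0.6656·log₂0.6656 = 0.9194.
C = 1 − 0.9194 = 0.0806 bits per channel use.

0.0806 bits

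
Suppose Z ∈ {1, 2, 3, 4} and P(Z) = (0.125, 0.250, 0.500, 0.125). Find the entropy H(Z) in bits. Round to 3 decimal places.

H(Z) = −Σ p·log₂ p.
  −(0.125)·log₂(0.125) = 0.3750
  −(0.250)·log₂(0.250) = 0.5000
  −(0.500)·log₂(0.500) = 0.5000
  −(0.125)·log₂(0.125) = 0.3750
Sum: 0.3750 + 0.5000 + 0.5000 + 0.3750 = 1.750 bits.

1.750 bits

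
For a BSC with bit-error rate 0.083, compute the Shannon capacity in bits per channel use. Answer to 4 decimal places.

Binary symmetric channel: C = 1 − h₂(ε) where h₂ is the binary entropy function.
h₂(0.083) = −0.083·log₂0.083 − 0.917·log₂0.917 = 0.4127.
C = 1 − 0.4127 = 0.5873 bits per channel use.

0.5873 bits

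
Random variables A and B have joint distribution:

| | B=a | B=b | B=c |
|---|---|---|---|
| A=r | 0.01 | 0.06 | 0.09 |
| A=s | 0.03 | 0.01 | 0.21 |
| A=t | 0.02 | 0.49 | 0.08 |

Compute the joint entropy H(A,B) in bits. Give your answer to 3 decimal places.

2.222 bits

H(A,B) = −Σ p(x,y)·log₂ p(x,y) over all 9 cells.
  cell (r,a): −0.01·log₂0.01 = 0.0664
  cell (r,b): −0.06·log₂0.06 = 0.2435
  cell (r,c): −0.09·log₂0.09 = 0.3127
  cell (s,a): −0.03·log₂0.03 = 0.1518
  cell (s,b): −0.01·log₂0.01 = 0.0664
  cell (s,c): −0.21·log₂0.21 = 0.4728
  cell (t,a): −0.02·log₂0.02 = 0.1129
  cell (t,b): −0.49·log₂0.49 = 0.5043
  cell (t,c): −0.08·log₂0.08 = 0.2915
Sum = 2.222 bits.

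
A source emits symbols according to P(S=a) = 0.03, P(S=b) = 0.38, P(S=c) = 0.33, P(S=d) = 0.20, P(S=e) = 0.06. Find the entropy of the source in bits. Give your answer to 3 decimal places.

H(S) = −Σ p·log₂ p.
  −(0.03)·log₂(0.03) = 0.1518
  −(0.38)·log₂(0.38) = 0.5305
  −(0.33)·log₂(0.33) = 0.5278
  −(0.20)·log₂(0.20) = 0.4644
  −(0.06)·log₂(0.06) = 0.2435
Sum: 0.1518 + 0.5305 + 0.5278 + 0.4644 + 0.2435 = 1.918 bits.

1.918 bits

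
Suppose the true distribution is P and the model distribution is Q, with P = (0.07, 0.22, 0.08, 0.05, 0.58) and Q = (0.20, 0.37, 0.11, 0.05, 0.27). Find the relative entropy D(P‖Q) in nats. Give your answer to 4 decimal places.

0.2301 nats

D(P‖Q) = Σ p·ln(p/q).
  0.07·ln(0.07/0.20) = -0.07349
  0.22·ln(0.22/0.37) = -0.11437
  0.08·ln(0.08/0.11) = -0.02548
  0.05·ln(0.05/0.05) = 0.00000
  0.58·ln(0.58/0.27) = 0.44347
D(P‖Q) = 0.2301 nats.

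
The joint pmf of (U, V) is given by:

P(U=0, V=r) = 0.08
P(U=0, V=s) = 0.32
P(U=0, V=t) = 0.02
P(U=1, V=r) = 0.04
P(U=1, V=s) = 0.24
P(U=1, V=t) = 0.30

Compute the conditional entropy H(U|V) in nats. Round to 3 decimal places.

Chain rule: H(U|V) = H(U,V) − H(V).
Marginals: p(U) = (0.4200, 0.5800), p(V) = (0.1200, 0.5600, 0.3200).
H(U,V) = 1.4774 nats; H(V) = 0.9437 nats.
H(U|V) = 1.4774 − 0.9437 = 0.534 nats.

0.534 nats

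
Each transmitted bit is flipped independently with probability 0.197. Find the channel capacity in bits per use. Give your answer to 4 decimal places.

Binary symmetric channel: C = 1 − h₂(ε) where h₂ is the binary entropy function.
h₂(0.197) = −0.197·log₂0.197 − 0.803·log₂0.803 = 0.7159.
C = 1 − 0.7159 = 0.2841 bits per channel use.

0.2841 bits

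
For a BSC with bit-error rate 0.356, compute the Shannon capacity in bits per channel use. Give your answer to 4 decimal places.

0.0607 bits

Binary symmetric channel: C = 1 − h₂(ε) where h₂ is the binary entropy function.
h₂(0.356) = −0.356·log₂0.356 − 0.644·log₂0.644 = 0.9393.
C = 1 − 0.9393 = 0.0607 bits per channel use.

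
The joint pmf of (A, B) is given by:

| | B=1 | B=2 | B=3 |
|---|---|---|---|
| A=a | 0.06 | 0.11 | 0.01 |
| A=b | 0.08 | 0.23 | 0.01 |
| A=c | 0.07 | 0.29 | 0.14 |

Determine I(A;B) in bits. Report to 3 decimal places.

0.098 bits

Marginals: p(A) = (0.1800, 0.3200, 0.5000), p(B) = (0.2100, 0.6300, 0.1600).
I(A;B) = Σ p(x,y)·log₂[p(x,y)/(p(x)p(y))].
  (a,1): 0.06·log₂(1.5873) = 0.0400
  (a,2): 0.11·log₂(0.9700) = -0.0048
  (a,3): 0.01·log₂(0.3472) = -0.0153
  (b,1): 0.08·log₂(1.1905) = 0.0201
  (b,2): 0.23·log₂(1.1409) = 0.0437
  (b,3): 0.01·log₂(0.1953) = -0.0236
  (c,1): 0.07·log₂(0.6667) = -0.0409
  (c,2): 0.29·log₂(0.9206) = -0.0346
  (c,3): 0.14·log₂(1.7500) = 0.1130
Sum = 0.098 bits.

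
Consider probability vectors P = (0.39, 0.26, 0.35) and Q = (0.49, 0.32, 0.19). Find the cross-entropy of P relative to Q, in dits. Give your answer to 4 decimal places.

0.5019 dits

H(P,Q) = −Σ p·log₁₀ q.
  −0.39·log₁₀(0.49) = 0.12082
  −0.26·log₁₀(0.32) = 0.12866
  −0.35·log₁₀(0.19) = 0.25244
H(P,Q) = 0.5019 dits.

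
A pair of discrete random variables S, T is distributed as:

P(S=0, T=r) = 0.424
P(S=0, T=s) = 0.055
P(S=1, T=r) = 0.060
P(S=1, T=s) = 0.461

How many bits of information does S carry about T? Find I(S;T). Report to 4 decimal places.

0.4844 bits

Marginals: p(S) = (0.4790, 0.5210), p(T) = (0.4840, 0.5160).
I(S;T) = Σ p(x,y)·log₂[p(x,y)/(p(x)p(y))].
  (0,r): 0.424·log₂(1.8289) = 0.36929
  (0,s): 0.055·log₂(0.2225) = -0.11924
  (1,r): 0.060·log₂(0.2379) = -0.12428
  (1,s): 0.461·log₂(1.7148) = 0.35868
Sum = 0.4844 bits.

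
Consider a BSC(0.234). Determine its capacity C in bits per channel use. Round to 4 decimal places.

Binary symmetric channel: C = 1 − h₂(ε) where h₂ is the binary entropy function.
h₂(0.234) = −0.234·log₂0.234 − 0.766·log₂0.766 = 0.7849.
C = 1 − 0.7849 = 0.2151 bits per channel use.

0.2151 bits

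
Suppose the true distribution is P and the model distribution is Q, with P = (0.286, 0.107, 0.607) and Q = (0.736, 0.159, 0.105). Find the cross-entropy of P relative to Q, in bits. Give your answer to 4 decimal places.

H(P,Q) = −Σ p·log₂ q.
  −0.286·log₂(0.736) = 0.12648
  −0.107·log₂(0.159) = 0.28386
  −0.607·log₂(0.105) = 1.97368
H(P,Q) = 2.3840 bits.

2.3840 bits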